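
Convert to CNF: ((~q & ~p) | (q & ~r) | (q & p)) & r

(~q | ~r | p) & (~p | q) & r

((~q & ~p) | (q & ~r) | (q & p)) & r
≡ (~q | q | q) & (~q | q | p) & (~q | ~r | q) & (~q | ~r | p) & (~p | q | q) & (~p | q | p) & (~p | ~r | q) & (~p | ~r | p) & r   [distribute | over &]
≡ (~q | ~r | p) & (~p | q) & r   [simplify]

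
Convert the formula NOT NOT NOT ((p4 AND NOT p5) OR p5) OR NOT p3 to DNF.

(NOT p4 AND NOT p5) OR NOT p3

NOT NOT NOT ((p4 AND NOT p5) OR p5) OR NOT p3
= NOT ((p4 AND NOT p5) OR p5) OR NOT p3   [double negation]
= (NOT (p4 AND NOT p5) AND NOT p5) OR NOT p3   [De Morgan]
= ((NOT p4 OR NOT NOT p5) AND NOT p5) OR NOT p3   [De Morgan]
= ((NOT p4 OR p5) AND NOT p5) OR NOT p3   [double negation]
= (NOT p4 AND NOT p5) OR (p5 AND NOT p5) OR NOT p3   [distribute AND over OR]
= (NOT p4 AND NOT p5) OR NOT p3   [simplify]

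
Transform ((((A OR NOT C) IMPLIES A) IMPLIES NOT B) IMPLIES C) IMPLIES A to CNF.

NOT C OR A

((((A OR NOT C) IMPLIES A) IMPLIES NOT B) IMPLIES C) IMPLIES A
≡ NOT ((((A OR NOT C) IMPLIES A) IMPLIES NOT B) IMPLIES C) OR A   (eliminate IMPLIES)
≡ NOT (NOT (((A OR NOT C) IMPLIES A) IMPLIES NOT B) OR C) OR A   (eliminate IMPLIES)
≡ NOT (NOT (NOT ((A OR NOT C) IMPLIES A) OR NOT B) OR C) OR A   (eliminate IMPLIES)
≡ NOT (NOT (NOT (NOT (A OR NOT C) OR A) OR NOT B) OR C) OR A   (eliminate IMPLIES)
≡ (NOT NOT (NOT (NOT (A OR NOT C) OR A) OR NOT B) AND NOT C) OR A   (De Morgan)
≡ ((NOT (NOT (A OR NOT C) OR A) OR NOT B) AND NOT C) OR A   (double negation)
≡ (((NOT NOT (A OR NOT C) AND NOT A) OR NOT B) AND NOT C) OR A   (De Morgan)
≡ ((((A OR NOT C) AND NOT A) OR NOT B) AND NOT C) OR A   (double negation)
≡ (A OR NOT C OR NOT B OR A) AND (NOT A OR NOT B OR A) AND (NOT C OR A)   (distribute OR over AND)
≡ NOT C OR A   (simplify)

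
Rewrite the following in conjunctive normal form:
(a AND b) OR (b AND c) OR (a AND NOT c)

(a AND b) OR (b AND c) OR (a AND NOT c)
≡ (a OR b OR a) AND (a OR b OR NOT c) AND (a OR c OR a) AND (a OR c OR NOT c) AND (b OR b OR a) AND (b OR b OR NOT c) AND (b OR c OR a) AND (b OR c OR NOT c)   [distribute OR over AND]
≡ (a OR b) AND (a OR c) AND (b OR NOT c)   [simplify]

(a OR b) AND (a OR c) AND (b OR NOT c)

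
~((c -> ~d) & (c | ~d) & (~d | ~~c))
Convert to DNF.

(c & d) | (~c & d)

~((c -> ~d) & (c | ~d) & (~d | ~~c))
= ~((~c | ~d) & (c | ~d) & (~d | ~~c))   — eliminate ->
= ~(~c | ~d) | ~(c | ~d) | ~(~d | ~~c)   — De Morgan
= (~~c & ~~d) | ~(c | ~d) | ~(~d | ~~c)   — De Morgan
= (c & ~~d) | ~(c | ~d) | ~(~d | ~~c)   — double negation
= (c & d) | ~(c | ~d) | ~(~d | ~~c)   — double negation
= (c & d) | (~c & ~~d) | ~(~d | ~~c)   — De Morgan
= (c & d) | (~c & d) | ~(~d | ~~c)   — double negation
= (c & d) | (~c & d) | (~~d & ~~~c)   — De Morgan
= (c & d) | (~c & d) | (d & ~~~c)   — double negation
= (c & d) | (~c & d) | (d & ~c)   — double negation
= (c & d) | (~c & d)   — simplify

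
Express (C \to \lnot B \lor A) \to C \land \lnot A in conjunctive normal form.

C \land \lnot A

(C \to \lnot B \lor A) \to C \land \lnot A
≡ \lnot (C \to \lnot B \lor A) \lor C \land \lnot A   (eliminate \to)
≡ \lnot (\lnot C \lor \lnot B \lor A) \lor C \land \lnot A   (eliminate \to)
≡ \lnot \lnot C \land \lnot \lnot B \land \lnot A \lor C \land \lnot A   (De Morgan)
≡ C \land \lnot \lnot B \land \lnot A \lor C \land \lnot A   (double negation)
≡ C \land B \land \lnot A \lor C \land \lnot A   (double negation)
≡ (C \lor C) \land (C \lor \lnot A) \land (B \lor C) \land (B \lor \lnot A) \land (\lnot A \lor C) \land (\lnot A \lor \lnot A)   (distribute \lor over \land)
≡ C \land \lnot A   (simplify)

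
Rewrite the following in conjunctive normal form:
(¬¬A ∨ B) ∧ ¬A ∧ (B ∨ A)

(¬¬A ∨ B) ∧ ¬A ∧ (B ∨ A)
⇔ (A ∨ B) ∧ ¬A ∧ (B ∨ A)   [double negation]
⇔ (A ∨ B) ∧ ¬A   [simplify]

(A ∨ B) ∧ ¬A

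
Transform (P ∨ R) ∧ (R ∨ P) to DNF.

P ∨ R

(P ∨ R) ∧ (R ∨ P)
≡ (P ∧ R) ∨ (P ∧ P) ∨ (R ∧ R) ∨ (R ∧ P)   [distribute ∧ over ∨]
≡ P ∨ R   [simplify]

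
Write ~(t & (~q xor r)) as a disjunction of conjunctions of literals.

~t | (q & ~r) | (r & ~q)

~(t & (~q xor r))
⇔ ~(t & ((~q & ~r) | (~~q & r)))   [expand xor]
⇔ ~t | ~((~q & ~r) | (~~q & r))   [De Morgan]
⇔ ~t | (~(~q & ~r) & ~(~~q & r))   [De Morgan]
⇔ ~t | ((~~q | ~~r) & ~(~~q & r))   [De Morgan]
⇔ ~t | ((q | ~~r) & ~(~~q & r))   [double negation]
⇔ ~t | ((q | r) & ~(~~q & r))   [double negation]
⇔ ~t | ((q | r) & (~~~q | ~r))   [De Morgan]
⇔ ~t | ((q | r) & (~q | ~r))   [double negation]
⇔ ~t | (q & ~q) | (q & ~r) | (r & ~q) | (r & ~r)   [distribute & over |]
⇔ ~t | (q & ~r) | (r & ~q)   [simplify]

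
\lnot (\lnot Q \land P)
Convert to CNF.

Q \lor \lnot P

\lnot (\lnot Q \land P)
≡ \lnot \lnot Q \lor \lnot P   — De Morgan
≡ Q \lor \lnot P   — double negation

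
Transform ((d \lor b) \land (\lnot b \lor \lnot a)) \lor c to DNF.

((d \lor b) \land (\lnot b \lor \lnot a)) \lor c
≡ (d \land \lnot b) \lor (d \land \lnot a) \lor (b \land \lnot b) \lor (b \land \lnot a) \lor c   — distribute \land over \lor
≡ (d \land \lnot b) \lor (d \land \lnot a) \lor (b \land \lnot a) \lor c   — simplify

(d \land \lnot b) \lor (d \land \lnot a) \lor (b \land \lnot a) \lor c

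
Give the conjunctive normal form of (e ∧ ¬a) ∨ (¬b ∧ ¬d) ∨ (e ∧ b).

(e ∨ ¬b) ∧ (e ∨ ¬d) ∧ (¬a ∨ ¬d ∨ b)

(e ∧ ¬a) ∨ (¬b ∧ ¬d) ∨ (e ∧ b)
≡ (e ∨ ¬b ∨ e) ∧ (e ∨ ¬b ∨ b) ∧ (e ∨ ¬d ∨ e) ∧ (e ∨ ¬d ∨ b) ∧ (¬a ∨ ¬b ∨ e) ∧ (¬a ∨ ¬b ∨ b) ∧ (¬a ∨ ¬d ∨ e) ∧ (¬a ∨ ¬d ∨ b)
≡ (e ∨ ¬b) ∧ (e ∨ ¬d) ∧ (¬a ∨ ¬d ∨ b)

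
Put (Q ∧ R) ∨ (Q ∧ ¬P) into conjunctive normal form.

Q ∧ (R ∨ ¬P)

(Q ∧ R) ∨ (Q ∧ ¬P)
≡ (Q ∨ Q) ∧ (Q ∨ ¬P) ∧ (R ∨ Q) ∧ (R ∨ ¬P)   — distribute ∨ over ∧
≡ Q ∧ (R ∨ ¬P)   — simplify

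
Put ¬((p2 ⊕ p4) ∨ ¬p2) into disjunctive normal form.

p4 ∧ p2

¬((p2 ⊕ p4) ∨ ¬p2)
≡ ¬(p2 ∧ ¬p4 ∨ ¬p2 ∧ p4 ∨ ¬p2)   [expand ⊕]
≡ ¬(p2 ∧ ¬p4) ∧ ¬(¬p2 ∧ p4) ∧ ¬¬p2   [De Morgan]
≡ (¬p2 ∨ ¬¬p4) ∧ ¬(¬p2 ∧ p4) ∧ ¬¬p2   [De Morgan]
≡ (¬p2 ∨ p4) ∧ ¬(¬p2 ∧ p4) ∧ ¬¬p2   [double negation]
≡ (¬p2 ∨ p4) ∧ (¬¬p2 ∨ ¬p4) ∧ ¬¬p2   [De Morgan]
≡ (¬p2 ∨ p4) ∧ (p2 ∨ ¬p4) ∧ ¬¬p2   [double negation]
≡ (¬p2 ∨ p4) ∧ (p2 ∨ ¬p4) ∧ p2   [double negation]
≡ ¬p2 ∧ p2 ∧ p2 ∨ ¬p2 ∧ ¬p4 ∧ p2 ∨ p4 ∧ p2 ∧ p2 ∨ p4 ∧ ¬p4 ∧ p2   [distribute ∧ over ∨]
≡ p4 ∧ p2   [simplify]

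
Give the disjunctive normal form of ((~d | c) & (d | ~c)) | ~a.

(~d & ~c) | (c & d) | ~a

((~d | c) & (d | ~c)) | ~a
= (~d & d) | (~d & ~c) | (c & d) | (c & ~c) | ~a   [distribute & over |]
= (~d & ~c) | (c & d) | ~a   [simplify]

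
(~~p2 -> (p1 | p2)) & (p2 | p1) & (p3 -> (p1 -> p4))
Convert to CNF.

(~~p2 -> (p1 | p2)) & (p2 | p1) & (p3 -> (p1 -> p4))
⇔ (~~~p2 | p1 | p2) & (p2 | p1) & (p3 -> (p1 -> p4))   (eliminate ->)
⇔ (~~~p2 | p1 | p2) & (p2 | p1) & (~p3 | (p1 -> p4))   (eliminate ->)
⇔ (~~~p2 | p1 | p2) & (p2 | p1) & (~p3 | ~p1 | p4)   (eliminate ->)
⇔ (~p2 | p1 | p2) & (p2 | p1) & (~p3 | ~p1 | p4)   (double negation)
⇔ (p2 | p1) & (~p3 | ~p1 | p4)   (simplify)

(p2 | p1) & (~p3 | ~p1 | p4)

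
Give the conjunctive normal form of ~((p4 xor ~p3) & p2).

~((p4 xor ~p3) & p2)
= ~((p4 | ~p3) & ~(p4 & ~p3) & p2)
= ~(p4 | ~p3) | ~~(p4 & ~p3) | ~p2
= (~p4 & ~~p3) | ~~(p4 & ~p3) | ~p2
= (~p4 & p3) | ~~(p4 & ~p3) | ~p2
= (~p4 & p3) | (p4 & ~p3) | ~p2
= (~p4 | p4 | ~p2) & (~p4 | ~p3 | ~p2) & (p3 | p4 | ~p2) & (p3 | ~p3 | ~p2)
= (~p4 | ~p3 | ~p2) & (p3 | p4 | ~p2)

(~p4 | ~p3 | ~p2) & (p3 | p4 | ~p2)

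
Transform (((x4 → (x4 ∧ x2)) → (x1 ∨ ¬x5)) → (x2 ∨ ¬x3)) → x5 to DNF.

(x4 ∧ ¬x2 ∧ x3) ∨ (x1 ∧ ¬x2 ∧ x3) ∨ (¬x5 ∧ ¬x2 ∧ x3) ∨ x5

(((x4 → (x4 ∧ x2)) → (x1 ∨ ¬x5)) → (x2 ∨ ¬x3)) → x5
= ¬(((x4 → (x4 ∧ x2)) → (x1 ∨ ¬x5)) → (x2 ∨ ¬x3)) ∨ x5   [eliminate →]
= ¬(¬((x4 → (x4 ∧ x2)) → (x1 ∨ ¬x5)) ∨ x2 ∨ ¬x3) ∨ x5   [eliminate →]
= ¬(¬(¬(x4 → (x4 ∧ x2)) ∨ x1 ∨ ¬x5) ∨ x2 ∨ ¬x3) ∨ x5   [eliminate →]
= ¬(¬(¬(¬x4 ∨ (x4 ∧ x2)) ∨ x1 ∨ ¬x5) ∨ x2 ∨ ¬x3) ∨ x5   [eliminate →]
= (¬¬(¬(¬x4 ∨ (x4 ∧ x2)) ∨ x1 ∨ ¬x5) ∧ ¬x2 ∧ ¬¬x3) ∨ x5   [De Morgan]
= ((¬(¬x4 ∨ (x4 ∧ x2)) ∨ x1 ∨ ¬x5) ∧ ¬x2 ∧ ¬¬x3) ∨ x5   [double negation]
= (((¬¬x4 ∧ ¬(x4 ∧ x2)) ∨ x1 ∨ ¬x5) ∧ ¬x2 ∧ ¬¬x3) ∨ x5   [De Morgan]
= (((x4 ∧ ¬(x4 ∧ x2)) ∨ x1 ∨ ¬x5) ∧ ¬x2 ∧ ¬¬x3) ∨ x5   [double negation]
= (((x4 ∧ (¬x4 ∨ ¬x2)) ∨ x1 ∨ ¬x5) ∧ ¬x2 ∧ ¬¬x3) ∨ x5   [De Morgan]
= (((x4 ∧ (¬x4 ∨ ¬x2)) ∨ x1 ∨ ¬x5) ∧ ¬x2 ∧ x3) ∨ x5   [double negation]
= (x4 ∧ ¬x4 ∧ ¬x2 ∧ x3) ∨ (x4 ∧ ¬x2 ∧ ¬x2 ∧ x3) ∨ (x1 ∧ ¬x2 ∧ x3) ∨ (¬x5 ∧ ¬x2 ∧ x3) ∨ x5   [distribute ∧ over ∨]
= (x4 ∧ ¬x2 ∧ x3) ∨ (x1 ∧ ¬x2 ∧ x3) ∨ (¬x5 ∧ ¬x2 ∧ x3) ∨ x5   [simplify]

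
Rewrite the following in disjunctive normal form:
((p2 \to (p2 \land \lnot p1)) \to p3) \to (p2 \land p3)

((p2 \to (p2 \land \lnot p1)) \to p3) \to (p2 \land p3)
≡ \lnot ((p2 \to (p2 \land \lnot p1)) \to p3) \lor (p2 \land p3)
≡ \lnot (\lnot (p2 \to (p2 \land \lnot p1)) \lor p3) \lor (p2 \land p3)
≡ \lnot (\lnot (\lnot p2 \lor (p2 \land \lnot p1)) \lor p3) \lor (p2 \land p3)
≡ (\lnot \lnot (\lnot p2 \lor (p2 \land \lnot p1)) \land \lnot p3) \lor (p2 \land p3)
≡ ((\lnot p2 \lor (p2 \land \lnot p1)) \land \lnot p3) \lor (p2 \land p3)
≡ (\lnot p2 \land \lnot p3) \lor (p2 \land \lnot p1 \land \lnot p3) \lor (p2 \land p3)

(\lnot p2 \land \lnot p3) \lor (p2 \land \lnot p1 \land \lnot p3) \lor (p2 \land p3)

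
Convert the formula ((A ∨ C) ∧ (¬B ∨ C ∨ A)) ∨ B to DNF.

((A ∨ C) ∧ (¬B ∨ C ∨ A)) ∨ B
= (A ∧ ¬B) ∨ (A ∧ C) ∨ (A ∧ A) ∨ (C ∧ ¬B) ∨ (C ∧ C) ∨ (C ∧ A) ∨ B   — distribute ∧ over ∨
= A ∨ C ∨ B   — simplify

A ∨ C ∨ B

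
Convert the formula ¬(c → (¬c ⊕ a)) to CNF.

¬(c → (¬c ⊕ a))
≡ ¬(¬c ∨ (¬c ⊕ a))   [eliminate →]
≡ ¬(¬c ∨ ((¬c ∨ a) ∧ ¬(¬c ∧ a)))   [expand ⊕]
≡ ¬¬c ∧ ¬((¬c ∨ a) ∧ ¬(¬c ∧ a))   [De Morgan]
≡ c ∧ ¬((¬c ∨ a) ∧ ¬(¬c ∧ a))   [double negation]
≡ c ∧ (¬(¬c ∨ a) ∨ ¬¬(¬c ∧ a))   [De Morgan]
≡ c ∧ ((¬¬c ∧ ¬a) ∨ ¬¬(¬c ∧ a))   [De Morgan]
≡ c ∧ ((c ∧ ¬a) ∨ ¬¬(¬c ∧ a))   [double negation]
≡ c ∧ ((c ∧ ¬a) ∨ (¬c ∧ a))   [double negation]
≡ c ∧ (c ∨ ¬c) ∧ (c ∨ a) ∧ (¬a ∨ ¬c) ∧ (¬a ∨ a)   [distribute ∨ over ∧]
≡ c ∧ (¬a ∨ ¬c)   [simplify]

c ∧ (¬a ∨ ¬c)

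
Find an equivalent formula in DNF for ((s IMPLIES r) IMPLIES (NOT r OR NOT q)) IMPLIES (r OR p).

((s IMPLIES r) IMPLIES (NOT r OR NOT q)) IMPLIES (r OR p)
= NOT ((s IMPLIES r) IMPLIES (NOT r OR NOT q)) OR r OR p   [eliminate IMPLIES]
= NOT (NOT (s IMPLIES r) OR NOT r OR NOT q) OR r OR p   [eliminate IMPLIES]
= NOT (NOT (NOT s OR r) OR NOT r OR NOT q) OR r OR p   [eliminate IMPLIES]
= (NOT NOT (NOT s OR r) AND NOT NOT r AND NOT NOT q) OR r OR p   [De Morgan]
= ((NOT s OR r) AND NOT NOT r AND NOT NOT q) OR r OR p   [double negation]
= ((NOT s OR r) AND r AND NOT NOT q) OR r OR p   [double negation]
= ((NOT s OR r) AND r AND q) OR r OR p   [double negation]
= (NOT s AND r AND q) OR (r AND r AND q) OR r OR p   [distribute AND over OR]
= r OR p   [simplify]

r OR p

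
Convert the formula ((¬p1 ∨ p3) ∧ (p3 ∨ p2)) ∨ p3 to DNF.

((¬p1 ∨ p3) ∧ (p3 ∨ p2)) ∨ p3
= (¬p1 ∧ p3) ∨ (¬p1 ∧ p2) ∨ (p3 ∧ p3) ∨ (p3 ∧ p2) ∨ p3   — distribute ∧ over ∨
= (¬p1 ∧ p2) ∨ p3   — simplify

(¬p1 ∧ p2) ∨ p3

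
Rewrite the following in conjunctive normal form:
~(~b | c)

b & ~c

~(~b | c)
≡ ~~b & ~c   — De Morgan
≡ b & ~c   — double negation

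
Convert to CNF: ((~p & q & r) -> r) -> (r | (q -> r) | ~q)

((~p & q & r) -> r) -> (r | (q -> r) | ~q)
≡ ~((~p & q & r) -> r) | r | (q -> r) | ~q   (eliminate ->)
≡ ~(~(~p & q & r) | r) | r | (q -> r) | ~q   (eliminate ->)
≡ ~(~(~p & q & r) | r) | r | ~q | r | ~q   (eliminate ->)
≡ (~~(~p & q & r) & ~r) | r | ~q | r | ~q   (De Morgan)
≡ (~p & q & r & ~r) | r | ~q | r | ~q   (double negation)
≡ (~p | r | ~q | r | ~q) & (q | r | ~q | r | ~q) & (r | r | ~q | r | ~q) & (~r | r | ~q | r | ~q)   (distribute | over &)
≡ r | ~q   (simplify)

r | ~q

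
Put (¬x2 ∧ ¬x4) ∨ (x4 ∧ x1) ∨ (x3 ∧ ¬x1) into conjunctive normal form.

(¬x2 ∨ x4 ∨ x3) ∧ (¬x2 ∨ x4 ∨ ¬x1) ∧ (¬x2 ∨ x1 ∨ x3) ∧ (¬x4 ∨ x1 ∨ x3)

(¬x2 ∧ ¬x4) ∨ (x4 ∧ x1) ∨ (x3 ∧ ¬x1)
⇔ (¬x2 ∨ x4 ∨ x3) ∧ (¬x2 ∨ x4 ∨ ¬x1) ∧ (¬x2 ∨ x1 ∨ x3) ∧ (¬x2 ∨ x1 ∨ ¬x1) ∧ (¬x4 ∨ x4 ∨ x3) ∧ (¬x4 ∨ x4 ∨ ¬x1) ∧ (¬x4 ∨ x1 ∨ x3) ∧ (¬x4 ∨ x1 ∨ ¬x1)
⇔ (¬x2 ∨ x4 ∨ x3) ∧ (¬x2 ∨ x4 ∨ ¬x1) ∧ (¬x2 ∨ x1 ∨ x3) ∧ (¬x4 ∨ x1 ∨ x3)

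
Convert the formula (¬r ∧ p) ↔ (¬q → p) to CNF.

(¬q ∨ ¬r) ∧ (¬q ∨ p) ∧ (¬p ∨ ¬r)

(¬r ∧ p) ↔ (¬q → p)
≡ ((¬r ∧ p) → (¬q → p)) ∧ ((¬q → p) → (¬r ∧ p))   [eliminate ↔]
≡ (¬(¬r ∧ p) ∨ (¬q → p)) ∧ ((¬q → p) → (¬r ∧ p))   [eliminate →]
≡ (¬(¬r ∧ p) ∨ ¬¬q ∨ p) ∧ ((¬q → p) → (¬r ∧ p))   [eliminate →]
≡ (¬(¬r ∧ p) ∨ ¬¬q ∨ p) ∧ (¬(¬q → p) ∨ (¬r ∧ p))   [eliminate →]
≡ (¬(¬r ∧ p) ∨ ¬¬q ∨ p) ∧ (¬(¬¬q ∨ p) ∨ (¬r ∧ p))   [eliminate →]
≡ (¬¬r ∨ ¬p ∨ ¬¬q ∨ p) ∧ (¬(¬¬q ∨ p) ∨ (¬r ∧ p))   [De Morgan]
≡ (r ∨ ¬p ∨ ¬¬q ∨ p) ∧ (¬(¬¬q ∨ p) ∨ (¬r ∧ p))   [double negation]
≡ (r ∨ ¬p ∨ q ∨ p) ∧ (¬(¬¬q ∨ p) ∨ (¬r ∧ p))   [double negation]
≡ (r ∨ ¬p ∨ q ∨ p) ∧ ((¬¬¬q ∧ ¬p) ∨ (¬r ∧ p))   [De Morgan]
≡ (r ∨ ¬p ∨ q ∨ p) ∧ ((¬q ∧ ¬p) ∨ (¬r ∧ p))   [double negation]
≡ (r ∨ ¬p ∨ q ∨ p) ∧ (¬q ∨ ¬r) ∧ (¬q ∨ p) ∧ (¬p ∨ ¬r) ∧ (¬p ∨ p)   [distribute ∨ over ∧]
≡ (¬q ∨ ¬r) ∧ (¬q ∨ p) ∧ (¬p ∨ ¬r)   [simplify]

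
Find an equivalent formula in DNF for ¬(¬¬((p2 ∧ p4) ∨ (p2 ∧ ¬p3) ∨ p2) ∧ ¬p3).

¬p2 ∨ p3

¬(¬¬((p2 ∧ p4) ∨ (p2 ∧ ¬p3) ∨ p2) ∧ ¬p3)
≡ ¬¬¬((p2 ∧ p4) ∨ (p2 ∧ ¬p3) ∨ p2) ∨ ¬¬p3   [De Morgan]
≡ ¬((p2 ∧ p4) ∨ (p2 ∧ ¬p3) ∨ p2) ∨ ¬¬p3   [double negation]
≡ (¬(p2 ∧ p4) ∧ ¬(p2 ∧ ¬p3) ∧ ¬p2) ∨ ¬¬p3   [De Morgan]
≡ ((¬p2 ∨ ¬p4) ∧ ¬(p2 ∧ ¬p3) ∧ ¬p2) ∨ ¬¬p3   [De Morgan]
≡ ((¬p2 ∨ ¬p4) ∧ (¬p2 ∨ ¬¬p3) ∧ ¬p2) ∨ ¬¬p3   [De Morgan]
≡ ((¬p2 ∨ ¬p4) ∧ (¬p2 ∨ p3) ∧ ¬p2) ∨ ¬¬p3   [double negation]
≡ ((¬p2 ∨ ¬p4) ∧ (¬p2 ∨ p3) ∧ ¬p2) ∨ p3   [double negation]
≡ (¬p2 ∧ ¬p2 ∧ ¬p2) ∨ (¬p2 ∧ p3 ∧ ¬p2) ∨ (¬p4 ∧ ¬p2 ∧ ¬p2) ∨ (¬p4 ∧ p3 ∧ ¬p2) ∨ p3   [distribute ∧ over ∨]
≡ ¬p2 ∨ p3   [simplify]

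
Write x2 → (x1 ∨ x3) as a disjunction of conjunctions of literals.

x2 → (x1 ∨ x3)
= ¬x2 ∨ x1 ∨ x3   [eliminate →]

¬x2 ∨ x1 ∨ x3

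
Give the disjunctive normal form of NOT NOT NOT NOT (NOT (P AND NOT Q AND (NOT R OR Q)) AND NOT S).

NOT NOT NOT NOT (NOT (P AND NOT Q AND (NOT R OR Q)) AND NOT S)
≡ NOT NOT (NOT (P AND NOT Q AND (NOT R OR Q)) AND NOT S)   — double negation
≡ NOT (P AND NOT Q AND (NOT R OR Q)) AND NOT S   — double negation
≡ (NOT P OR NOT NOT Q OR NOT (NOT R OR Q)) AND NOT S   — De Morgan
≡ (NOT P OR Q OR NOT (NOT R OR Q)) AND NOT S   — double negation
≡ (NOT P OR Q OR (NOT NOT R AND NOT Q)) AND NOT S   — De Morgan
≡ (NOT P OR Q OR (R AND NOT Q)) AND NOT S   — double negation
≡ (NOT P AND NOT S) OR (Q AND NOT S) OR (R AND NOT Q AND NOT S)   — distribute AND over OR

(NOT P AND NOT S) OR (Q AND NOT S) OR (R AND NOT Q AND NOT S)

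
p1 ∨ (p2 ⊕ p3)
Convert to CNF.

(p1 ∨ p2 ∨ p3) ∧ (p1 ∨ ¬p2 ∨ ¬p3)

p1 ∨ (p2 ⊕ p3)
⇔ p1 ∨ ((p2 ∨ p3) ∧ ¬(p2 ∧ p3))   [expand ⊕]
⇔ p1 ∨ ((p2 ∨ p3) ∧ (¬p2 ∨ ¬p3))   [De Morgan]
⇔ (p1 ∨ p2 ∨ p3) ∧ (p1 ∨ ¬p2 ∨ ¬p3)   [distribute ∨ over ∧]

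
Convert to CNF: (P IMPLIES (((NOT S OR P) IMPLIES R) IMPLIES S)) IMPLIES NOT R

(P IMPLIES (((NOT S OR P) IMPLIES R) IMPLIES S)) IMPLIES NOT R
≡ NOT (P IMPLIES (((NOT S OR P) IMPLIES R) IMPLIES S)) OR NOT R   — eliminate IMPLIES
≡ NOT (NOT P OR (((NOT S OR P) IMPLIES R) IMPLIES S)) OR NOT R   — eliminate IMPLIES
≡ NOT (NOT P OR NOT ((NOT S OR P) IMPLIES R) OR S) OR NOT R   — eliminate IMPLIES
≡ NOT (NOT P OR NOT (NOT (NOT S OR P) OR R) OR S) OR NOT R   — eliminate IMPLIES
≡ (NOT NOT P AND NOT NOT (NOT (NOT S OR P) OR R) AND NOT S) OR NOT R   — De Morgan
≡ (P AND NOT NOT (NOT (NOT S OR P) OR R) AND NOT S) OR NOT R   — double negation
≡ (P AND (NOT (NOT S OR P) OR R) AND NOT S) OR NOT R   — double negation
≡ (P AND ((NOT NOT S AND NOT P) OR R) AND NOT S) OR NOT R   — De Morgan
≡ (P AND ((S AND NOT P) OR R) AND NOT S) OR NOT R   — double negation
≡ (P OR NOT R) AND (S OR R OR NOT R) AND (NOT P OR R OR NOT R) AND (NOT S OR NOT R)   — distribute OR over AND
≡ (P OR NOT R) AND (NOT S OR NOT R)   — simplify

(P OR NOT R) AND (NOT S OR NOT R)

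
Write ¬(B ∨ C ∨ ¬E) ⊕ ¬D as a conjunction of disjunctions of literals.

¬(B ∨ C ∨ ¬E) ⊕ ¬D
= (¬(B ∨ C ∨ ¬E) ∨ ¬D) ∧ ¬(¬(B ∨ C ∨ ¬E) ∧ ¬D)   — expand ⊕
= ((¬B ∧ ¬C ∧ ¬¬E) ∨ ¬D) ∧ ¬(¬(B ∨ C ∨ ¬E) ∧ ¬D)   — De Morgan
= ((¬B ∧ ¬C ∧ E) ∨ ¬D) ∧ ¬(¬(B ∨ C ∨ ¬E) ∧ ¬D)   — double negation
= ((¬B ∧ ¬C ∧ E) ∨ ¬D) ∧ (¬¬(B ∨ C ∨ ¬E) ∨ ¬¬D)   — De Morgan
= ((¬B ∧ ¬C ∧ E) ∨ ¬D) ∧ (B ∨ C ∨ ¬E ∨ ¬¬D)   — double negation
= ((¬B ∧ ¬C ∧ E) ∨ ¬D) ∧ (B ∨ C ∨ ¬E ∨ D)   — double negation
= (¬B ∨ ¬D) ∧ (¬C ∨ ¬D) ∧ (E ∨ ¬D) ∧ (B ∨ C ∨ ¬E ∨ D)   — distribute ∨ over ∧

(¬B ∨ ¬D) ∧ (¬C ∨ ¬D) ∧ (E ∨ ¬D) ∧ (B ∨ C ∨ ¬E ∨ D)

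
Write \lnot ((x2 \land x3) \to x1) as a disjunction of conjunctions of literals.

\lnot ((x2 \land x3) \to x1)
≡ \lnot (\lnot (x2 \land x3) \lor x1)   (eliminate \to)
≡ \lnot \lnot (x2 \land x3) \land \lnot x1   (De Morgan)
≡ x2 \land x3 \land \lnot x1   (double negation)

x2 \land x3 \land \lnot x1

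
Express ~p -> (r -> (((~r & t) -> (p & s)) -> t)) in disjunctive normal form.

p | ~r | t

~p -> (r -> (((~r & t) -> (p & s)) -> t))
⇔ ~~p | (r -> (((~r & t) -> (p & s)) -> t))   [eliminate ->]
⇔ ~~p | ~r | (((~r & t) -> (p & s)) -> t)   [eliminate ->]
⇔ ~~p | ~r | ~((~r & t) -> (p & s)) | t   [eliminate ->]
⇔ ~~p | ~r | ~(~(~r & t) | (p & s)) | t   [eliminate ->]
⇔ p | ~r | ~(~(~r & t) | (p & s)) | t   [double negation]
⇔ p | ~r | (~~(~r & t) & ~(p & s)) | t   [De Morgan]
⇔ p | ~r | (~r & t & ~(p & s)) | t   [double negation]
⇔ p | ~r | (~r & t & (~p | ~s)) | t   [De Morgan]
⇔ p | ~r | (~r & t & ~p) | (~r & t & ~s) | t   [distribute & over |]
⇔ p | ~r | t   [simplify]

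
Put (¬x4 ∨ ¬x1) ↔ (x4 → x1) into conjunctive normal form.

(x1 ∨ ¬x4) ∧ (¬x1 ∨ ¬x4)

(¬x4 ∨ ¬x1) ↔ (x4 → x1)
≡ ((¬x4 ∨ ¬x1) → (x4 → x1)) ∧ ((x4 → x1) → (¬x4 ∨ ¬x1))   [eliminate ↔]
≡ (¬(¬x4 ∨ ¬x1) ∨ (x4 → x1)) ∧ ((x4 → x1) → (¬x4 ∨ ¬x1))   [eliminate →]
≡ (¬(¬x4 ∨ ¬x1) ∨ ¬x4 ∨ x1) ∧ ((x4 → x1) → (¬x4 ∨ ¬x1))   [eliminate →]
≡ (¬(¬x4 ∨ ¬x1) ∨ ¬x4 ∨ x1) ∧ (¬(x4 → x1) ∨ ¬x4 ∨ ¬x1)   [eliminate →]
≡ (¬(¬x4 ∨ ¬x1) ∨ ¬x4 ∨ x1) ∧ (¬(¬x4 ∨ x1) ∨ ¬x4 ∨ ¬x1)   [eliminate →]
≡ ((¬¬x4 ∧ ¬¬x1) ∨ ¬x4 ∨ x1) ∧ (¬(¬x4 ∨ x1) ∨ ¬x4 ∨ ¬x1)   [De Morgan]
≡ ((x4 ∧ ¬¬x1) ∨ ¬x4 ∨ x1) ∧ (¬(¬x4 ∨ x1) ∨ ¬x4 ∨ ¬x1)   [double negation]
≡ ((x4 ∧ x1) ∨ ¬x4 ∨ x1) ∧ (¬(¬x4 ∨ x1) ∨ ¬x4 ∨ ¬x1)   [double negation]
≡ ((x4 ∧ x1) ∨ ¬x4 ∨ x1) ∧ ((¬¬x4 ∧ ¬x1) ∨ ¬x4 ∨ ¬x1)   [De Morgan]
≡ ((x4 ∧ x1) ∨ ¬x4 ∨ x1) ∧ ((x4 ∧ ¬x1) ∨ ¬x4 ∨ ¬x1)   [double negation]
≡ (x4 ∨ ¬x4 ∨ x1) ∧ (x1 ∨ ¬x4 ∨ x1) ∧ (x4 ∨ ¬x4 ∨ ¬x1) ∧ (¬x1 ∨ ¬x4 ∨ ¬x1)   [distribute ∨ over ∧]
≡ (x1 ∨ ¬x4) ∧ (¬x1 ∨ ¬x4)   [simplify]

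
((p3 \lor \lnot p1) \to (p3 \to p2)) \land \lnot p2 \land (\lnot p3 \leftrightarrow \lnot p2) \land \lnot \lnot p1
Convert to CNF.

(\lnot p3 \lor p2) \land \lnot p2 \land p1

((p3 \lor \lnot p1) \to (p3 \to p2)) \land \lnot p2 \land (\lnot p3 \leftrightarrow \lnot p2) \land \lnot \lnot p1
≡ (\lnot (p3 \lor \lnot p1) \lor (p3 \to p2)) \land \lnot p2 \land (\lnot p3 \leftrightarrow \lnot p2) \land \lnot \lnot p1   [eliminate \to]
≡ (\lnot (p3 \lor \lnot p1) \lor \lnot p3 \lor p2) \land \lnot p2 \land (\lnot p3 \leftrightarrow \lnot p2) \land \lnot \lnot p1   [eliminate \to]
≡ (\lnot (p3 \lor \lnot p1) \lor \lnot p3 \lor p2) \land \lnot p2 \land (\lnot p3 \to \lnot p2) \land (\lnot p2 \to \lnot p3) \land \lnot \lnot p1   [eliminate \leftrightarrow]
≡ (\lnot (p3 \lor \lnot p1) \lor \lnot p3 \lor p2) \land \lnot p2 \land (\lnot \lnot p3 \lor \lnot p2) \land (\lnot p2 \to \lnot p3) \land \lnot \lnot p1   [eliminate \to]
≡ (\lnot (p3 \lor \lnot p1) \lor \lnot p3 \lor p2) \land \lnot p2 \land (\lnot \lnot p3 \lor \lnot p2) \land (\lnot \lnot p2 \lor \lnot p3) \land \lnot \lnot p1   [eliminate \to]
≡ ((\lnot p3 \land \lnot \lnot p1) \lor \lnot p3 \lor p2) \land \lnot p2 \land (\lnot \lnot p3 \lor \lnot p2) \land (\lnot \lnot p2 \lor \lnot p3) \land \lnot \lnot p1   [De Morgan]
≡ ((\lnot p3 \land p1) \lor \lnot p3 \lor p2) \land \lnot p2 \land (\lnot \lnot p3 \lor \lnot p2) \land (\lnot \lnot p2 \lor \lnot p3) \land \lnot \lnot p1   [double negation]
≡ ((\lnot p3 \land p1) \lor \lnot p3 \lor p2) \land \lnot p2 \land (p3 \lor \lnot p2) \land (\lnot \lnot p2 \lor \lnot p3) \land \lnot \lnot p1   [double negation]
≡ ((\lnot p3 \land p1) \lor \lnot p3 \lor p2) \land \lnot p2 \land (p3 \lor \lnot p2) \land (p2 \lor \lnot p3) \land \lnot \lnot p1   [double negation]
≡ ((\lnot p3 \land p1) \lor \lnot p3 \lor p2) \land \lnot p2 \land (p3 \lor \lnot p2) \land (p2 \lor \lnot p3) \land p1   [double negation]
≡ (\lnot p3 \lor \lnot p3 \lor p2) \land (p1 \lor \lnot p3 \lor p2) \land \lnot p2 \land (p3 \lor \lnot p2) \land (p2 \lor \lnot p3) \land p1   [distribute \lor over \land]
≡ (\lnot p3 \lor p2) \land \lnot p2 \land p1   [simplify]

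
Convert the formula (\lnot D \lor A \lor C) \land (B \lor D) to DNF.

(\lnot D \land B) \lor (A \land B) \lor (A \land D) \lor (C \land B) \lor (C \land D)

(\lnot D \lor A \lor C) \land (B \lor D)
≡ (\lnot D \land B) \lor (\lnot D \land D) \lor (A \land B) \lor (A \land D) \lor (C \land B) \lor (C \land D)
≡ (\lnot D \land B) \lor (A \land B) \lor (A \land D) \lor (C \land B) \lor (C \land D)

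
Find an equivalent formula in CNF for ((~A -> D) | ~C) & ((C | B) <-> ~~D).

(~C | D) & (~B | D) & (~D | C | B)

((~A -> D) | ~C) & ((C | B) <-> ~~D)
≡ (~~A | D | ~C) & ((C | B) <-> ~~D)
≡ (~~A | D | ~C) & ((C | B) -> ~~D) & (~~D -> (C | B))
≡ (~~A | D | ~C) & (~(C | B) | ~~D) & (~~D -> (C | B))
≡ (~~A | D | ~C) & (~(C | B) | ~~D) & (~~~D | C | B)
≡ (A | D | ~C) & (~(C | B) | ~~D) & (~~~D | C | B)
≡ (A | D | ~C) & ((~C & ~B) | ~~D) & (~~~D | C | B)
≡ (A | D | ~C) & ((~C & ~B) | D) & (~~~D | C | B)
≡ (A | D | ~C) & ((~C & ~B) | D) & (~D | C | B)
≡ (A | D | ~C) & (~C | D) & (~B | D) & (~D | C | B)
≡ (~C | D) & (~B | D) & (~D | C | B)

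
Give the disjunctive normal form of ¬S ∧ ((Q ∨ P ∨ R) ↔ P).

¬S ∧ ((Q ∨ P ∨ R) ↔ P)
≡ ¬S ∧ ((Q ∨ P ∨ R) → P) ∧ (P → (Q ∨ P ∨ R))   (eliminate ↔)
≡ ¬S ∧ (¬(Q ∨ P ∨ R) ∨ P) ∧ (P → (Q ∨ P ∨ R))   (eliminate →)
≡ ¬S ∧ (¬(Q ∨ P ∨ R) ∨ P) ∧ (¬P ∨ Q ∨ P ∨ R)   (eliminate →)
≡ ¬S ∧ ((¬Q ∧ ¬P ∧ ¬R) ∨ P) ∧ (¬P ∨ Q ∨ P ∨ R)   (De Morgan)
≡ (¬S ∧ ¬Q ∧ ¬P ∧ ¬R ∧ ¬P) ∨ (¬S ∧ ¬Q ∧ ¬P ∧ ¬R ∧ Q) ∨ (¬S ∧ ¬Q ∧ ¬P ∧ ¬R ∧ P) ∨ (¬S ∧ ¬Q ∧ ¬P ∧ ¬R ∧ R) ∨ (¬S ∧ P ∧ ¬P) ∨ (¬S ∧ P ∧ Q) ∨ (¬S ∧ P ∧ P) ∨ (¬S ∧ P ∧ R)   (distribute ∧ over ∨)
≡ (¬S ∧ ¬Q ∧ ¬P ∧ ¬R) ∨ (¬S ∧ P)   (simplify)

(¬S ∧ ¬Q ∧ ¬P ∧ ¬R) ∨ (¬S ∧ P)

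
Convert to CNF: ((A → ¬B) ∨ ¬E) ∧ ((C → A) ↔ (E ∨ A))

(¬A ∨ ¬B ∨ ¬E) ∧ (C ∨ E ∨ A) ∧ (¬E ∨ ¬C ∨ A)

((A → ¬B) ∨ ¬E) ∧ ((C → A) ↔ (E ∨ A))
≡ (¬A ∨ ¬B ∨ ¬E) ∧ ((C → A) ↔ (E ∨ A))   — eliminate →
≡ (¬A ∨ ¬B ∨ ¬E) ∧ ((C → A) → (E ∨ A)) ∧ ((E ∨ A) → (C → A))   — eliminate ↔
≡ (¬A ∨ ¬B ∨ ¬E) ∧ (¬(C → A) ∨ E ∨ A) ∧ ((E ∨ A) → (C → A))   — eliminate →
≡ (¬A ∨ ¬B ∨ ¬E) ∧ (¬(¬C ∨ A) ∨ E ∨ A) ∧ ((E ∨ A) → (C → A))   — eliminate →
≡ (¬A ∨ ¬B ∨ ¬E) ∧ (¬(¬C ∨ A) ∨ E ∨ A) ∧ (¬(E ∨ A) ∨ (C → A))   — eliminate →
≡ (¬A ∨ ¬B ∨ ¬E) ∧ (¬(¬C ∨ A) ∨ E ∨ A) ∧ (¬(E ∨ A) ∨ ¬C ∨ A)   — eliminate →
≡ (¬A ∨ ¬B ∨ ¬E) ∧ ((¬¬C ∧ ¬A) ∨ E ∨ A) ∧ (¬(E ∨ A) ∨ ¬C ∨ A)   — De Morgan
≡ (¬A ∨ ¬B ∨ ¬E) ∧ ((C ∧ ¬A) ∨ E ∨ A) ∧ (¬(E ∨ A) ∨ ¬C ∨ A)   — double negation
≡ (¬A ∨ ¬B ∨ ¬E) ∧ ((C ∧ ¬A) ∨ E ∨ A) ∧ ((¬E ∧ ¬A) ∨ ¬C ∨ A)   — De Morgan
≡ (¬A ∨ ¬B ∨ ¬E) ∧ (C ∨ E ∨ A) ∧ (¬A ∨ E ∨ A) ∧ (¬E ∨ ¬C ∨ A) ∧ (¬A ∨ ¬C ∨ A)   — distribute ∨ over ∧
≡ (¬A ∨ ¬B ∨ ¬E) ∧ (C ∨ E ∨ A) ∧ (¬E ∨ ¬C ∨ A)   — simplify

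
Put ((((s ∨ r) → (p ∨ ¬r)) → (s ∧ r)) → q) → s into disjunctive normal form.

(r ∧ ¬p ∧ ¬q) ∨ s

((((s ∨ r) → (p ∨ ¬r)) → (s ∧ r)) → q) → s
= ¬((((s ∨ r) → (p ∨ ¬r)) → (s ∧ r)) → q) ∨ s   — eliminate →
= ¬(¬(((s ∨ r) → (p ∨ ¬r)) → (s ∧ r)) ∨ q) ∨ s   — eliminate →
= ¬(¬(¬((s ∨ r) → (p ∨ ¬r)) ∨ (s ∧ r)) ∨ q) ∨ s   — eliminate →
= ¬(¬(¬(¬(s ∨ r) ∨ p ∨ ¬r) ∨ (s ∧ r)) ∨ q) ∨ s   — eliminate →
= (¬¬(¬(¬(s ∨ r) ∨ p ∨ ¬r) ∨ (s ∧ r)) ∧ ¬q) ∨ s   — De Morgan
= ((¬(¬(s ∨ r) ∨ p ∨ ¬r) ∨ (s ∧ r)) ∧ ¬q) ∨ s   — double negation
= (((¬¬(s ∨ r) ∧ ¬p ∧ ¬¬r) ∨ (s ∧ r)) ∧ ¬q) ∨ s   — De Morgan
= ((((s ∨ r) ∧ ¬p ∧ ¬¬r) ∨ (s ∧ r)) ∧ ¬q) ∨ s   — double negation
= ((((s ∨ r) ∧ ¬p ∧ r) ∨ (s ∧ r)) ∧ ¬q) ∨ s   — double negation
= (s ∧ ¬p ∧ r ∧ ¬q) ∨ (r ∧ ¬p ∧ r ∧ ¬q) ∨ (s ∧ r ∧ ¬q) ∨ s   — distribute ∧ over ∨
= (r ∧ ¬p ∧ ¬q) ∨ s   — simplify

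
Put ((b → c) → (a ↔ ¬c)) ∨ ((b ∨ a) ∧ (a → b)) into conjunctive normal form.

(b ∨ ¬a ∨ ¬c) ∧ (b ∨ c ∨ a)

((b → c) → (a ↔ ¬c)) ∨ ((b ∨ a) ∧ (a → b))
= ¬(b → c) ∨ (a ↔ ¬c) ∨ ((b ∨ a) ∧ (a → b))
= ¬(¬b ∨ c) ∨ (a ↔ ¬c) ∨ ((b ∨ a) ∧ (a → b))
= ¬(¬b ∨ c) ∨ ((a → ¬c) ∧ (¬c → a)) ∨ ((b ∨ a) ∧ (a → b))
= ¬(¬b ∨ c) ∨ ((¬a ∨ ¬c) ∧ (¬c → a)) ∨ ((b ∨ a) ∧ (a → b))
= ¬(¬b ∨ c) ∨ ((¬a ∨ ¬c) ∧ (¬¬c ∨ a)) ∨ ((b ∨ a) ∧ (a → b))
= ¬(¬b ∨ c) ∨ ((¬a ∨ ¬c) ∧ (¬¬c ∨ a)) ∨ ((b ∨ a) ∧ (¬a ∨ b))
= (¬¬b ∧ ¬c) ∨ ((¬a ∨ ¬c) ∧ (¬¬c ∨ a)) ∨ ((b ∨ a) ∧ (¬a ∨ b))
= (b ∧ ¬c) ∨ ((¬a ∨ ¬c) ∧ (¬¬c ∨ a)) ∨ ((b ∨ a) ∧ (¬a ∨ b))
= (b ∧ ¬c) ∨ ((¬a ∨ ¬c) ∧ (c ∨ a)) ∨ ((b ∨ a) ∧ (¬a ∨ b))
= (b ∨ ¬a ∨ ¬c ∨ b ∨ a) ∧ (b ∨ ¬a ∨ ¬c ∨ ¬a ∨ b) ∧ (b ∨ c ∨ a ∨ b ∨ a) ∧ (b ∨ c ∨ a ∨ ¬a ∨ b) ∧ (¬c ∨ ¬a ∨ ¬c ∨ b ∨ a) ∧ (¬c ∨ ¬a ∨ ¬c ∨ ¬a ∨ b) ∧ (¬c ∨ c ∨ a ∨ b ∨ a) ∧ (¬c ∨ c ∨ a ∨ ¬a ∨ b)
= (b ∨ ¬a ∨ ¬c) ∧ (b ∨ c ∨ a)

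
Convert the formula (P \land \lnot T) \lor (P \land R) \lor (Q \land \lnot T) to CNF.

(P \lor Q) \land (P \lor \lnot T) \land (\lnot T \lor R)

(P \land \lnot T) \lor (P \land R) \lor (Q \land \lnot T)
⇔ (P \lor P \lor Q) \land (P \lor P \lor \lnot T) \land (P \lor R \lor Q) \land (P \lor R \lor \lnot T) \land (\lnot T \lor P \lor Q) \land (\lnot T \lor P \lor \lnot T) \land (\lnot T \lor R \lor Q) \land (\lnot T \lor R \lor \lnot T)   [distribute \lor over \land]
⇔ (P \lor Q) \land (P \lor \lnot T) \land (\lnot T \lor R)   [simplify]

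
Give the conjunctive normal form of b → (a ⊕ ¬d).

b → (a ⊕ ¬d)
≡ ¬b ∨ (a ⊕ ¬d)   (eliminate →)
≡ ¬b ∨ ((a ∨ ¬d) ∧ ¬(a ∧ ¬d))   (expand ⊕)
≡ ¬b ∨ ((a ∨ ¬d) ∧ (¬a ∨ ¬¬d))   (De Morgan)
≡ ¬b ∨ ((a ∨ ¬d) ∧ (¬a ∨ d))   (double negation)
≡ (¬b ∨ a ∨ ¬d) ∧ (¬b ∨ ¬a ∨ d)   (distribute ∨ over ∧)

(¬b ∨ a ∨ ¬d) ∧ (¬b ∨ ¬a ∨ d)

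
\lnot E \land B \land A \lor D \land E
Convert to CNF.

(\lnot E \lor D) \land (B \lor D) \land (B \lor E) \land (A \lor D) \land (A \lor E)

\lnot E \land B \land A \lor D \land E
≡ (\lnot E \lor D) \land (\lnot E \lor E) \land (B \lor D) \land (B \lor E) \land (A \lor D) \land (A \lor E)   [distribute \lor over \land]
≡ (\lnot E \lor D) \land (B \lor D) \land (B \lor E) \land (A \lor D) \land (A \lor E)   [simplify]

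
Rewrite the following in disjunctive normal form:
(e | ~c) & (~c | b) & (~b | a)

(e | ~c) & (~c | b) & (~b | a)
= (e & ~c & ~b) | (e & ~c & a) | (e & b & ~b) | (e & b & a) | (~c & ~c & ~b) | (~c & ~c & a) | (~c & b & ~b) | (~c & b & a)   [distribute & over |]
= (e & b & a) | (~c & ~b) | (~c & a)   [simplify]

(e & b & a) | (~c & ~b) | (~c & a)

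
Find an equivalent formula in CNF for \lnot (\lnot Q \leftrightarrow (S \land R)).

\lnot (\lnot Q \leftrightarrow (S \land R))
≡ \lnot ((\lnot Q \to (S \land R)) \land ((S \land R) \to \lnot Q))
≡ \lnot ((\lnot \lnot Q \lor (S \land R)) \land ((S \land R) \to \lnot Q))
≡ \lnot ((\lnot \lnot Q \lor (S \land R)) \land (\lnot (S \land R) \lor \lnot Q))
≡ \lnot (\lnot \lnot Q \lor (S \land R)) \lor \lnot (\lnot (S \land R) \lor \lnot Q)
≡ (\lnot \lnot \lnot Q \land \lnot (S \land R)) \lor \lnot (\lnot (S \land R) \lor \lnot Q)
≡ (\lnot Q \land \lnot (S \land R)) \lor \lnot (\lnot (S \land R) \lor \lnot Q)
≡ (\lnot Q \land (\lnot S \lor \lnot R)) \lor \lnot (\lnot (S \land R) \lor \lnot Q)
≡ (\lnot Q \land (\lnot S \lor \lnot R)) \lor (\lnot \lnot (S \land R) \land \lnot \lnot Q)
≡ (\lnot Q \land (\lnot S \lor \lnot R)) \lor (S \land R \land \lnot \lnot Q)
≡ (\lnot Q \land (\lnot S \lor \lnot R)) \lor (S \land R \land Q)
≡ (\lnot Q \lor S) \land (\lnot Q \lor R) \land (\lnot Q \lor Q) \land (\lnot S \lor \lnot R \lor S) \land (\lnot S \lor \lnot R \lor R) \land (\lnot S \lor \lnot R \lor Q)
≡ (\lnot Q \lor S) \land (\lnot Q \lor R) \land (\lnot S \lor \lnot R \lor Q)

(\lnot Q \lor S) \land (\lnot Q \lor R) \land (\lnot S \lor \lnot R \lor Q)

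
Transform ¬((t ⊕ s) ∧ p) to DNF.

¬((t ⊕ s) ∧ p)
= ¬(((t ∧ ¬s) ∨ (¬t ∧ s)) ∧ p)
= ¬((t ∧ ¬s) ∨ (¬t ∧ s)) ∨ ¬p
= (¬(t ∧ ¬s) ∧ ¬(¬t ∧ s)) ∨ ¬p
= ((¬t ∨ ¬¬s) ∧ ¬(¬t ∧ s)) ∨ ¬p
= ((¬t ∨ s) ∧ ¬(¬t ∧ s)) ∨ ¬p
= ((¬t ∨ s) ∧ (¬¬t ∨ ¬s)) ∨ ¬p
= ((¬t ∨ s) ∧ (t ∨ ¬s)) ∨ ¬p
= (¬t ∧ t) ∨ (¬t ∧ ¬s) ∨ (s ∧ t) ∨ (s ∧ ¬s) ∨ ¬p
= (¬t ∧ ¬s) ∨ (s ∧ t) ∨ ¬p

(¬t ∧ ¬s) ∨ (s ∧ t) ∨ ¬p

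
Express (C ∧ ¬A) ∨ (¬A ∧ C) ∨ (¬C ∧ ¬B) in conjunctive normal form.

(C ∨ ¬B) ∧ (¬A ∨ ¬C) ∧ (¬A ∨ ¬B)

(C ∧ ¬A) ∨ (¬A ∧ C) ∨ (¬C ∧ ¬B)
≡ (C ∨ ¬A ∨ ¬C) ∧ (C ∨ ¬A ∨ ¬B) ∧ (C ∨ C ∨ ¬C) ∧ (C ∨ C ∨ ¬B) ∧ (¬A ∨ ¬A ∨ ¬C) ∧ (¬A ∨ ¬A ∨ ¬B) ∧ (¬A ∨ C ∨ ¬C) ∧ (¬A ∨ C ∨ ¬B)   [distribute ∨ over ∧]
≡ (C ∨ ¬B) ∧ (¬A ∨ ¬C) ∧ (¬A ∨ ¬B)   [simplify]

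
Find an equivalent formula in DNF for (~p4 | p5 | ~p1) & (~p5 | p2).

(~p4 & ~p5) | (~p4 & p2) | (p5 & p2) | (~p1 & ~p5) | (~p1 & p2)

(~p4 | p5 | ~p1) & (~p5 | p2)
⇔ (~p4 & ~p5) | (~p4 & p2) | (p5 & ~p5) | (p5 & p2) | (~p1 & ~p5) | (~p1 & p2)   [distribute & over |]
⇔ (~p4 & ~p5) | (~p4 & p2) | (p5 & p2) | (~p1 & ~p5) | (~p1 & p2)   [simplify]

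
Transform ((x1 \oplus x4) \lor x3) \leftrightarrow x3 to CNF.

((x1 \oplus x4) \lor x3) \leftrightarrow x3
≡ (((x1 \oplus x4) \lor x3) \to x3) \land (x3 \to ((x1 \oplus x4) \lor x3))   — eliminate \leftrightarrow
≡ (\lnot ((x1 \oplus x4) \lor x3) \lor x3) \land (x3 \to ((x1 \oplus x4) \lor x3))   — eliminate \to
≡ (\lnot (((x1 \lor x4) \land \lnot (x1 \land x4)) \lor x3) \lor x3) \land (x3 \to ((x1 \oplus x4) \lor x3))   — expand \oplus
≡ (\lnot (((x1 \lor x4) \land \lnot (x1 \land x4)) \lor x3) \lor x3) \land (\lnot x3 \lor (x1 \oplus x4) \lor x3)   — eliminate \to
≡ (\lnot (((x1 \lor x4) \land \lnot (x1 \land x4)) \lor x3) \lor x3) \land (\lnot x3 \lor ((x1 \lor x4) \land \lnot (x1 \land x4)) \lor x3)   — expand \oplus
≡ ((\lnot ((x1 \lor x4) \land \lnot (x1 \land x4)) \land \lnot x3) \lor x3) \land (\lnot x3 \lor ((x1 \lor x4) \land \lnot (x1 \land x4)) \lor x3)   — De Morgan
≡ (((\lnot (x1 \lor x4) \lor \lnot \lnot (x1 \land x4)) \land \lnot x3) \lor x3) \land (\lnot x3 \lor ((x1 \lor x4) \land \lnot (x1 \land x4)) \lor x3)   — De Morgan
≡ ((((\lnot x1 \land \lnot x4) \lor \lnot \lnot (x1 \land x4)) \land \lnot x3) \lor x3) \land (\lnot x3 \lor ((x1 \lor x4) \land \lnot (x1 \land x4)) \lor x3)   — De Morgan
≡ ((((\lnot x1 \land \lnot x4) \lor (x1 \land x4)) \land \lnot x3) \lor x3) \land (\lnot x3 \lor ((x1 \lor x4) \land \lnot (x1 \land x4)) \lor x3)   — double negation
≡ ((((\lnot x1 \land \lnot x4) \lor (x1 \land x4)) \land \lnot x3) \lor x3) \land (\lnot x3 \lor ((x1 \lor x4) \land (\lnot x1 \lor \lnot x4)) \lor x3)   — De Morgan
≡ (\lnot x1 \lor x1 \lor x3) \land (\lnot x1 \lor x4 \lor x3) \land (\lnot x4 \lor x1 \lor x3) \land (\lnot x4 \lor x4 \lor x3) \land (\lnot x3 \lor x3) \land (\lnot x3 \lor x1 \lor x4 \lor x3) \land (\lnot x3 \lor \lnot x1 \lor \lnot x4 \lor x3)   — distribute \lor over \land
≡ (\lnot x1 \lor x4 \lor x3) \land (\lnot x4 \lor x1 \lor x3)   — simplify

(\lnot x1 \lor x4 \lor x3) \land (\lnot x4 \lor x1 \lor x3)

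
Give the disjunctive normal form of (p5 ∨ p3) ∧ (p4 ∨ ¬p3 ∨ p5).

(p5 ∨ p3) ∧ (p4 ∨ ¬p3 ∨ p5)
≡ (p5 ∧ p4) ∨ (p5 ∧ ¬p3) ∨ (p5 ∧ p5) ∨ (p3 ∧ p4) ∨ (p3 ∧ ¬p3) ∨ (p3 ∧ p5)   [distribute ∧ over ∨]
≡ p5 ∨ (p3 ∧ p4)   [simplify]

p5 ∨ (p3 ∧ p4)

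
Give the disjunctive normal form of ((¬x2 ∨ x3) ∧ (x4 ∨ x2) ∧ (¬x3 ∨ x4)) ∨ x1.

(¬x2 ∧ x4) ∨ (x3 ∧ x4) ∨ x1

((¬x2 ∨ x3) ∧ (x4 ∨ x2) ∧ (¬x3 ∨ x4)) ∨ x1
= (¬x2 ∧ x4 ∧ ¬x3) ∨ (¬x2 ∧ x4 ∧ x4) ∨ (¬x2 ∧ x2 ∧ ¬x3) ∨ (¬x2 ∧ x2 ∧ x4) ∨ (x3 ∧ x4 ∧ ¬x3) ∨ (x3 ∧ x4 ∧ x4) ∨ (x3 ∧ x2 ∧ ¬x3) ∨ (x3 ∧ x2 ∧ x4) ∨ x1   [distribute ∧ over ∨]
= (¬x2 ∧ x4) ∨ (x3 ∧ x4) ∨ x1   [simplify]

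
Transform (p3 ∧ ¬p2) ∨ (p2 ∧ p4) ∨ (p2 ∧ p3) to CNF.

(p3 ∨ p2) ∧ (p3 ∨ p4)

(p3 ∧ ¬p2) ∨ (p2 ∧ p4) ∨ (p2 ∧ p3)
= (p3 ∨ p2 ∨ p2) ∧ (p3 ∨ p2 ∨ p3) ∧ (p3 ∨ p4 ∨ p2) ∧ (p3 ∨ p4 ∨ p3) ∧ (¬p2 ∨ p2 ∨ p2) ∧ (¬p2 ∨ p2 ∨ p3) ∧ (¬p2 ∨ p4 ∨ p2) ∧ (¬p2 ∨ p4 ∨ p3)
= (p3 ∨ p2) ∧ (p3 ∨ p4)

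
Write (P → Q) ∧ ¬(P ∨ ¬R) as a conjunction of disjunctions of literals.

¬P ∧ R

(P → Q) ∧ ¬(P ∨ ¬R)
≡ (¬P ∨ Q) ∧ ¬(P ∨ ¬R)   (eliminate →)
≡ (¬P ∨ Q) ∧ ¬P ∧ ¬¬R   (De Morgan)
≡ (¬P ∨ Q) ∧ ¬P ∧ R   (double negation)
≡ ¬P ∧ R   (simplify)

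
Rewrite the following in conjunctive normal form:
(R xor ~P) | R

R | ~P

(R xor ~P) | R
⇔ ((R | ~P) & ~(R & ~P)) | R
⇔ ((R | ~P) & (~R | ~~P)) | R
⇔ ((R | ~P) & (~R | P)) | R
⇔ (R | ~P | R) & (~R | P | R)
⇔ R | ~P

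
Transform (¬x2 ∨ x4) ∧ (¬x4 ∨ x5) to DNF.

(¬x2 ∨ x4) ∧ (¬x4 ∨ x5)
≡ (¬x2 ∧ ¬x4) ∨ (¬x2 ∧ x5) ∨ (x4 ∧ ¬x4) ∨ (x4 ∧ x5)
≡ (¬x2 ∧ ¬x4) ∨ (¬x2 ∧ x5) ∨ (x4 ∧ x5)

(¬x2 ∧ ¬x4) ∨ (¬x2 ∧ x5) ∨ (x4 ∧ x5)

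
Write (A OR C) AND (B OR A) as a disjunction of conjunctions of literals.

A OR (C AND B)

(A OR C) AND (B OR A)
⇔ (A AND B) OR (A AND A) OR (C AND B) OR (C AND A)   — distribute AND over OR
⇔ A OR (C AND B)   — simplify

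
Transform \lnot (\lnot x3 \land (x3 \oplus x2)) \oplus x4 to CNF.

(x3 \lor \lnot x2 \lor x4) \land (\lnot x3 \lor \lnot x4) \land (x3 \lor x2 \lor \lnot x4)

\lnot (\lnot x3 \land (x3 \oplus x2)) \oplus x4
≡ (\lnot (\lnot x3 \land (x3 \oplus x2)) \lor x4) \land \lnot (\lnot (\lnot x3 \land (x3 \oplus x2)) \land x4)   — expand \oplus
≡ (\lnot (\lnot x3 \land (x3 \lor x2) \land \lnot (x3 \land x2)) \lor x4) \land \lnot (\lnot (\lnot x3 \land (x3 \oplus x2)) \land x4)   — expand \oplus
≡ (\lnot (\lnot x3 \land (x3 \lor x2) \land \lnot (x3 \land x2)) \lor x4) \land \lnot (\lnot (\lnot x3 \land (x3 \lor x2) \land \lnot (x3 \land x2)) \land x4)   — expand \oplus
≡ (\lnot \lnot x3 \lor \lnot (x3 \lor x2) \lor \lnot \lnot (x3 \land x2) \lor x4) \land \lnot (\lnot (\lnot x3 \land (x3 \lor x2) \land \lnot (x3 \land x2)) \land x4)   — De Morgan
≡ (x3 \lor \lnot (x3 \lor x2) \lor \lnot \lnot (x3 \land x2) \lor x4) \land \lnot (\lnot (\lnot x3 \land (x3 \lor x2) \land \lnot (x3 \land x2)) \land x4)   — double negation
≡ (x3 \lor (\lnot x3 \land \lnot x2) \lor \lnot \lnot (x3 \land x2) \lor x4) \land \lnot (\lnot (\lnot x3 \land (x3 \lor x2) \land \lnot (x3 \land x2)) \land x4)   — De Morgan
≡ (x3 \lor (\lnot x3 \land \lnot x2) \lor (x3 \land x2) \lor x4) \land \lnot (\lnot (\lnot x3 \land (x3 \lor x2) \land \lnot (x3 \land x2)) \land x4)   — double negation
≡ (x3 \lor (\lnot x3 \land \lnot x2) \lor (x3 \land x2) \lor x4) \land (\lnot \lnot (\lnot x3 \land (x3 \lor x2) \land \lnot (x3 \land x2)) \lor \lnot x4)   — De Morgan
≡ (x3 \lor (\lnot x3 \land \lnot x2) \lor (x3 \land x2) \lor x4) \land ((\lnot x3 \land (x3 \lor x2) \land \lnot (x3 \land x2)) \lor \lnot x4)   — double negation
≡ (x3 \lor (\lnot x3 \land \lnot x2) \lor (x3 \land x2) \lor x4) \land ((\lnot x3 \land (x3 \lor x2) \land (\lnot x3 \lor \lnot x2)) \lor \lnot x4)   — De Morgan
≡ (x3 \lor \lnot x3 \lor x3 \lor x4) \land (x3 \lor \lnot x3 \lor x2 \lor x4) \land (x3 \lor \lnot x2 \lor x3 \lor x4) \land (x3 \lor \lnot x2 \lor x2 \lor x4) \land (\lnot x3 \lor \lnot x4) \land (x3 \lor x2 \lor \lnot x4) \land (\lnot x3 \lor \lnot x2 \lor \lnot x4)   — distribute \lor over \land
≡ (x3 \lor \lnot x2 \lor x4) \land (\lnot x3 \lor \lnot x4) \land (x3 \lor x2 \lor \lnot x4)   — simplify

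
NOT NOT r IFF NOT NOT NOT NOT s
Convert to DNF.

NOT NOT r IFF NOT NOT NOT NOT s
≡ (NOT NOT r IMPLIES NOT NOT NOT NOT s) AND (NOT NOT NOT NOT s IMPLIES NOT NOT r)   [eliminate IFF]
≡ (NOT NOT NOT r OR NOT NOT NOT NOT s) AND (NOT NOT NOT NOT s IMPLIES NOT NOT r)   [eliminate IMPLIES]
≡ (NOT NOT NOT r OR NOT NOT NOT NOT s) AND (NOT NOT NOT NOT NOT s OR NOT NOT r)   [eliminate IMPLIES]
≡ (NOT r OR NOT NOT NOT NOT s) AND (NOT NOT NOT NOT NOT s OR NOT NOT r)   [double negation]
≡ (NOT r OR NOT NOT s) AND (NOT NOT NOT NOT NOT s OR NOT NOT r)   [double negation]
≡ (NOT r OR s) AND (NOT NOT NOT NOT NOT s OR NOT NOT r)   [double negation]
≡ (NOT r OR s) AND (NOT NOT NOT s OR NOT NOT r)   [double negation]
≡ (NOT r OR s) AND (NOT s OR NOT NOT r)   [double negation]
≡ (NOT r OR s) AND (NOT s OR r)   [double negation]
≡ (NOT r AND NOT s) OR (NOT r AND r) OR (s AND NOT s) OR (s AND r)   [distribute AND over OR]
≡ (NOT r AND NOT s) OR (s AND r)   [simplify]

(NOT r AND NOT s) OR (s AND r)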